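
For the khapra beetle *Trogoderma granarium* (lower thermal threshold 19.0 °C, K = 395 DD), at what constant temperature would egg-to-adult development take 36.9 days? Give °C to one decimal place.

29.7 °C

Required daily accumulation = 395 / 36.9 = 10.705 DD/day.
T = T_base + 10.705 = 19.0 + 10.705 = 29.705 ≈ 29.7 °C.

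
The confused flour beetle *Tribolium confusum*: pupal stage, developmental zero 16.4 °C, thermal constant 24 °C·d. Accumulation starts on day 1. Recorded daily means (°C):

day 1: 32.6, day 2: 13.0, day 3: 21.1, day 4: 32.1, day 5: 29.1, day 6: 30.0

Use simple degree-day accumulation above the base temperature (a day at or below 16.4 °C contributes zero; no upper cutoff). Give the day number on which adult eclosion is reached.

Daily DD above 16.4 °C: 16.2, 0.0, 4.7, 15.7, 12.7, 13.6.
Cumulative: 16.2, 16.2, 20.9, 36.6, 49.3, 62.9.
The total first reaches 24 DD on day 4.

day 4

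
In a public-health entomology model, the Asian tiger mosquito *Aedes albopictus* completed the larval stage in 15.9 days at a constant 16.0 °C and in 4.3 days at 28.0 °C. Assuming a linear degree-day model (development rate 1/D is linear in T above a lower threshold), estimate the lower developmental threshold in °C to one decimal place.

11.6 °C

Under the model K = D·(T − T_b), so D₁·(T₁ − T_b) = D₂·(T₂ − T_b).
15.9·(16.0 − T_b) = 4.3·(28.0 − T_b)
T_b = (15.9·16.0 − 4.3·28.0) / (15.9 − 4.3) = 134.00 / 11.6 = 11.552 °C ≈ 11.6 °C.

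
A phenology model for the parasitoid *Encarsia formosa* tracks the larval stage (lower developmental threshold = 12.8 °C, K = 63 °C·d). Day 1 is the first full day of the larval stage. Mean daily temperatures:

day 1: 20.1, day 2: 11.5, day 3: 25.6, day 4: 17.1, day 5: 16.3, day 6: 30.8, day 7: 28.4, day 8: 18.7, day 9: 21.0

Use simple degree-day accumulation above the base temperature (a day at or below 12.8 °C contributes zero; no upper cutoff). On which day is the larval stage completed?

Daily DD above 12.8 °C: 7.3, 0.0, 12.8, 4.3, 3.5, 18.0, 15.6, 5.9, 8.2.
Cumulative: 7.3, 7.3, 20.1, 24.4, 27.9, 45.9, 61.5, 67.4, 75.6.
The total first reaches 63 DD on day 8.

day 8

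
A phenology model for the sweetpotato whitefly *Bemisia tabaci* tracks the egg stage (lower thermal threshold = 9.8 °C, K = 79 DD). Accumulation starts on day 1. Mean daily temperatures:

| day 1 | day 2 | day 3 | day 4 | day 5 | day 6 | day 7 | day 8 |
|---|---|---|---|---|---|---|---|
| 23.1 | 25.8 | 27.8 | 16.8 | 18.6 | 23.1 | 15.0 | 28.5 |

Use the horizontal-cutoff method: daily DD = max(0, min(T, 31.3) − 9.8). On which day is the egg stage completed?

Daily DD above 9.8 °C (capped at 21.5): 13.3, 16.0, 18.0, 7.0, 8.8, 13.3, 5.2, 18.7.
Cumulative: 13.3, 29.3, 47.3, 54.3, 63.1, 76.4, 81.6, 100.3.
The total first reaches 79 DD on day 7.

day 7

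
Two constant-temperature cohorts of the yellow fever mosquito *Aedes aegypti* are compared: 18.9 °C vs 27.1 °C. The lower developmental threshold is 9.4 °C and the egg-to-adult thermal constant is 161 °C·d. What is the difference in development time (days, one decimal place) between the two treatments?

At 18.9 °C: 161 / (18.9 − 9.4) = 161 / 9.5 = 16.947 d.
At 27.1 °C: 161 / (27.1 − 9.4) = 161 / 17.7 = 9.096 d.
Difference = |16.947 − 9.096| = 7.851 ≈ 7.9 days.

7.9 days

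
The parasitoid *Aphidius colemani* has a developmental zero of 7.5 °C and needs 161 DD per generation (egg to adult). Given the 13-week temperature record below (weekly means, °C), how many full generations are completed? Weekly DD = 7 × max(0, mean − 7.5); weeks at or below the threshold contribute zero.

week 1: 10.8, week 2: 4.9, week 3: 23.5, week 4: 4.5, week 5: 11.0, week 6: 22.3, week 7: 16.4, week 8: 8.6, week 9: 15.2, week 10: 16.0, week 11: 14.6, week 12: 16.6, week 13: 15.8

3 generations

Weekly DD (7 × max(0, T̄ − 7.5)): 23.1, 0.0, 112.0, 0.0, 24.5, 103.6, 62.3, 7.7, 53.9, 59.5, 49.7, 63.7, 58.1.
Season total = 618.1 DD.
Complete generations = ⌊618.1 / 161⌋ = 3.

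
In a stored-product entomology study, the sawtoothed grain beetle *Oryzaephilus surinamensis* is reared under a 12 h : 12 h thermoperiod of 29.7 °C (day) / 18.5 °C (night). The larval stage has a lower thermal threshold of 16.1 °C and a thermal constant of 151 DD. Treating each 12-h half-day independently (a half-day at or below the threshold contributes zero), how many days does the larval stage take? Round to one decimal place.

18.9 days

Day half: max(0, 29.7 − 16.1) × 0.5 = 13.6 × 0.5 = 6.80 DD.
Night half: max(0, 18.5 − 16.1) × 0.5 = 2.4 × 0.5 = 1.20 DD.
Per 24 h: 8.00 DD/day.
Duration = 151 / 8.00 = 18.875 ≈ 18.9 days.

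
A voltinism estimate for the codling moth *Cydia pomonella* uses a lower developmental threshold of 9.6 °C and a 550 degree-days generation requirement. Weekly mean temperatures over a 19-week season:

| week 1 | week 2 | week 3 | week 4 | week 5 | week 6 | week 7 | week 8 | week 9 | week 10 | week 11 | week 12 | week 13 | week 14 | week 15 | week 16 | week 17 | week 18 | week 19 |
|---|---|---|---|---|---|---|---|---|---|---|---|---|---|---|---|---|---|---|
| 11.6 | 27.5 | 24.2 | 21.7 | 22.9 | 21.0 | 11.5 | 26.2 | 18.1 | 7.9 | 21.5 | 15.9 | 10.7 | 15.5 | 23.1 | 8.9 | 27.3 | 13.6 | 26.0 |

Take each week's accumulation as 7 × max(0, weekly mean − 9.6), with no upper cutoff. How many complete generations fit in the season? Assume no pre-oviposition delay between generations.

Weekly DD (7 × max(0, T̄ − 9.6)): 14.0, 125.3, 102.2, 84.7, 93.1, 79.8, 13.3, 116.2, 59.5, 0.0, 83.3, 44.1, 7.7, 41.3, 94.5, 0.0, 123.9, 28.0, 114.8.
Season total = 1225.7 DD.
Complete generations = ⌊1225.7 / 550⌋ = 2.

2 generations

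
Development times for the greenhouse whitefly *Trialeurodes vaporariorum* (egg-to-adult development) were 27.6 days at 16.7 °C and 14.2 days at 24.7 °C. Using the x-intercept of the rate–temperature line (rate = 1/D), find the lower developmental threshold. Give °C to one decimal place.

8.2 °C

Linear rate model ⇒ the product D·(T − T_b) is constant across temperatures.
27.6·(16.7 − T_b) = 14.2·(24.7 − T_b)
T_b = (27.6·16.7 − 14.2·24.7) / (27.6 − 14.2) = 110.18 / 13.4 = 8.222 °C ≈ 8.2 °C.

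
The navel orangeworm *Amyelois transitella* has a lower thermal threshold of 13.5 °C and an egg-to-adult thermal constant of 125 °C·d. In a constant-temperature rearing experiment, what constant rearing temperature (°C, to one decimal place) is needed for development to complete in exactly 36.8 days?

Required daily accumulation = 125 / 36.8 = 3.397 DD/day.
T = T_base + 3.397 = 13.5 + 3.397 = 16.897 ≈ 16.9 °C.

16.9 °C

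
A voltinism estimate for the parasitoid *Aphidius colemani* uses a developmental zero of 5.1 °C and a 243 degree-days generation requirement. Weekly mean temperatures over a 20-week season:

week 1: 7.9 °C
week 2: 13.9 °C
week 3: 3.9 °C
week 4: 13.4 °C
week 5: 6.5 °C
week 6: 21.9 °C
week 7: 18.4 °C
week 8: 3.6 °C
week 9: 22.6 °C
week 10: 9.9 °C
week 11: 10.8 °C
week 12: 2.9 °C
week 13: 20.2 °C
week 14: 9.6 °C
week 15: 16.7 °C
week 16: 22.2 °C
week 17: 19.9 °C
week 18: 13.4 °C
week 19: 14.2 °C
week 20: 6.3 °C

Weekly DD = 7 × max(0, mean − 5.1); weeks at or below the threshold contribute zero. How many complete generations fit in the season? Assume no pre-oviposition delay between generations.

Weekly DD (7 × max(0, T̄ − 5.1)): 19.6, 61.6, 0.0, 58.1, 9.8, 117.6, 93.1, 0.0, 122.5, 33.6, 39.9, 0.0, 105.7, 31.5, 81.2, 119.7, 103.6, 58.1, 63.7, 8.4.
Season total = 1127.7 DD.
Complete generations = ⌊1127.7 / 243⌋ = 4.

4 generations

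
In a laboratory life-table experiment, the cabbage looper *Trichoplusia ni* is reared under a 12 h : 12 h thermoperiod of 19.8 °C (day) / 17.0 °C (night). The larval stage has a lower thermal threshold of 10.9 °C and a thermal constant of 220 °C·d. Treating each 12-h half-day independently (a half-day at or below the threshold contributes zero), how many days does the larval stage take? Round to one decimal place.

29.3 days

Day half: max(0, 19.8 − 10.9) × 0.5 = 8.9 × 0.5 = 4.45 DD.
Night half: max(0, 17.0 − 10.9) × 0.5 = 6.1 × 0.5 = 3.05 DD.
Per 24 h: 7.50 DD/day.
Duration = 220 / 7.50 = 29.333 ≈ 29.3 days.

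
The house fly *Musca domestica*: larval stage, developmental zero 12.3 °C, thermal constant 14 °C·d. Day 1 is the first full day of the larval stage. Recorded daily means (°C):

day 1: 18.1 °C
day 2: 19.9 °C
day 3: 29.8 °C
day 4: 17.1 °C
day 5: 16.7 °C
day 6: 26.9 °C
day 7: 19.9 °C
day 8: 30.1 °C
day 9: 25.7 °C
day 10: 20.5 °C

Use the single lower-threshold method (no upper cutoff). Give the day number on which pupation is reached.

Daily DD above 12.3 °C: 5.8, 7.6, 17.5, 4.8, 4.4, 14.6, 7.6, 17.8, 13.4, 8.2.
Cumulative: 5.8, 13.4, 30.9, 35.7, 40.1, 54.7, 62.3, 80.1, 93.5, 101.7.
The total first reaches 14 DD on day 3.

day 3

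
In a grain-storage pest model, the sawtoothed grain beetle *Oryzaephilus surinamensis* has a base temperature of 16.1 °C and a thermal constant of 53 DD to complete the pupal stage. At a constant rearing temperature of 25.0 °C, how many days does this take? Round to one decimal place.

6.0 days

Daily accumulation = 25.0 − 16.1 = 8.9 DD/day.
Duration = 53 / 8.9 = 5.955 ≈ 6.0 days.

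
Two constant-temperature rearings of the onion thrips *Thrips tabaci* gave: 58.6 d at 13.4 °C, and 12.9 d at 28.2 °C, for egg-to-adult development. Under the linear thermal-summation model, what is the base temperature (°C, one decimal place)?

Equal thermal constants: D₁(T₁ − T_b) = D₂(T₂ − T_b).
58.6·(13.4 − T_b) = 12.9·(28.2 − T_b)
T_b = (58.6·13.4 − 12.9·28.2) / (58.6 − 12.9) = 421.46 / 45.7 = 9.222 °C ≈ 9.2 °C.

9.2 °C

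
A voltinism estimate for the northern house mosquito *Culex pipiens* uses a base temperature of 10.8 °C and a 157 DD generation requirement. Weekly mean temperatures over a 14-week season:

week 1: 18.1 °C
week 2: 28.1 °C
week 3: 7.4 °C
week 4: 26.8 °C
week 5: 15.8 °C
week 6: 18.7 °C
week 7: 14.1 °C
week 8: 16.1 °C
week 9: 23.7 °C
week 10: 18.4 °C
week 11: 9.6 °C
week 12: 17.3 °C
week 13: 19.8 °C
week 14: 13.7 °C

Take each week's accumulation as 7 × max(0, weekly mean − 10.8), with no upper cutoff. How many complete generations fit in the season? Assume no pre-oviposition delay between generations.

Weekly DD (7 × max(0, T̄ − 10.8)): 51.1, 121.1, 0.0, 112.0, 35.0, 55.3, 23.1, 37.1, 90.3, 53.2, 0.0, 45.5, 63.0, 20.3.
Season total = 707.0 DD.
Complete generations = ⌊707.0 / 157⌋ = 4.

4 generations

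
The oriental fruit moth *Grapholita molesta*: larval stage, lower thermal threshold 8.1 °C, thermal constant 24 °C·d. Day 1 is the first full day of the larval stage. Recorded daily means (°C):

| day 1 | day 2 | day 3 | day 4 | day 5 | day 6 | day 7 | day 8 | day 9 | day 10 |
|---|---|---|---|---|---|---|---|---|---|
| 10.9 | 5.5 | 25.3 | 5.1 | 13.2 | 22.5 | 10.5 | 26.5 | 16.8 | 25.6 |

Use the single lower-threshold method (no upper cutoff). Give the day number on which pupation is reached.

Daily DD above 8.1 °C: 2.8, 0.0, 17.2, 0.0, 5.1, 14.4, 2.4, 18.4, 8.7, 17.5.
Cumulative: 2.8, 2.8, 20.0, 20.0, 25.1, 39.5, 41.9, 60.3, 69.0, 86.5.
The total first reaches 24 DD on day 5.

day 5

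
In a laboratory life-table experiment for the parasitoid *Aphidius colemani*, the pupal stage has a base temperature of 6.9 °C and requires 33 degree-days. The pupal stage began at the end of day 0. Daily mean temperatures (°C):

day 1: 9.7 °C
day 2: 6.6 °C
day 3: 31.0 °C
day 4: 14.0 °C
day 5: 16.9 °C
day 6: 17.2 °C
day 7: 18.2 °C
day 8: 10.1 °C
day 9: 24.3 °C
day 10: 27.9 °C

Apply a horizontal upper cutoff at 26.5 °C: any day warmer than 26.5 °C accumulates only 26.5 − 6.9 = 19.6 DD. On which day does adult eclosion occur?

day 5

Daily DD above 6.9 °C (capped at 19.6): 2.8, 0.0, 19.6, 7.1, 10.0, 10.3, 11.3, 3.2, 17.4, 19.6.
Cumulative: 2.8, 2.8, 22.4, 29.5, 39.5, 49.8, 61.1, 64.3, 81.7, 101.3.
The total first reaches 33 DD on day 5.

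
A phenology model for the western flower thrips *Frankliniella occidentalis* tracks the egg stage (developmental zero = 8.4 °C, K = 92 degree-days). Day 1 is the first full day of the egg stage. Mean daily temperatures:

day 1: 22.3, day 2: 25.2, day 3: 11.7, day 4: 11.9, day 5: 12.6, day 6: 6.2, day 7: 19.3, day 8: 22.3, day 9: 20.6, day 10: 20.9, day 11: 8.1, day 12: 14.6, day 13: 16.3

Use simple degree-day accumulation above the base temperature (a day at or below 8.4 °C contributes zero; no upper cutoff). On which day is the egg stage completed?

day 12

Daily DD above 8.4 °C: 13.9, 16.8, 3.3, 3.5, 4.2, 0.0, 10.9, 13.9, 12.2, 12.5, 0.0, 6.2, 7.9.
Cumulative: 13.9, 30.7, 34.0, 37.5, 41.7, 41.7, 52.6, 66.5, 78.7, 91.2, 91.2, 97.4, 105.3.
The total first reaches 92 DD on day 12.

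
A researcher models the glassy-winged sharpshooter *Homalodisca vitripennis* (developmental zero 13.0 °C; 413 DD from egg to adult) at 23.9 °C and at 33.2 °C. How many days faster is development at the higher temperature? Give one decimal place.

At 23.9 °C: 413 / (23.9 − 13.0) = 413 / 10.9 = 37.890 d.
At 33.2 °C: 413 / (33.2 − 13.0) = 413 / 20.2 = 20.446 d.
Difference = |37.890 − 20.446| = 17.444 ≈ 17.4 days.

17.4 days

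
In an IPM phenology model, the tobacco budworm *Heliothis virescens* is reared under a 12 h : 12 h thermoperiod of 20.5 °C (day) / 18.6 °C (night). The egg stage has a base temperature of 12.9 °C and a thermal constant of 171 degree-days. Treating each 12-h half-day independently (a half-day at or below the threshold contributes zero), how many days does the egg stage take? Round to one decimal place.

Day half: max(0, 20.5 − 12.9) × 0.5 = 7.6 × 0.5 = 3.80 DD.
Night half: max(0, 18.6 − 12.9) × 0.5 = 5.7 × 0.5 = 2.85 DD.
Per 24 h: 6.65 DD/day.
Duration = 171 / 6.65 = 25.714 ≈ 25.7 days.

25.7 days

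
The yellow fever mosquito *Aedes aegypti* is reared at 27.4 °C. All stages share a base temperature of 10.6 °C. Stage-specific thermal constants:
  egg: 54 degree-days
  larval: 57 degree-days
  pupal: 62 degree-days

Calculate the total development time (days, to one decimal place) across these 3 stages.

Daily accumulation at 27.4 °C = 27.4 − 10.6 = 16.8 DD/day.
Total K = 54 + 57 + 62 = 173 DD.
Total duration = 173 / 16.8 = 10.298 ≈ 10.3 days.

10.3 days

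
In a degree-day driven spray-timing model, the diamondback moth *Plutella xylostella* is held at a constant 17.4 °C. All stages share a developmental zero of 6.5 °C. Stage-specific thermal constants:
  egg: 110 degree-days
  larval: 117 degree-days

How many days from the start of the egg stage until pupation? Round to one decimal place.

Daily accumulation at 17.4 °C = 17.4 − 6.5 = 10.9 DD/day.
Total K = 110 + 117 = 227 DD.
Total duration = 227 / 10.9 = 20.826 ≈ 20.8 days.

20.8 days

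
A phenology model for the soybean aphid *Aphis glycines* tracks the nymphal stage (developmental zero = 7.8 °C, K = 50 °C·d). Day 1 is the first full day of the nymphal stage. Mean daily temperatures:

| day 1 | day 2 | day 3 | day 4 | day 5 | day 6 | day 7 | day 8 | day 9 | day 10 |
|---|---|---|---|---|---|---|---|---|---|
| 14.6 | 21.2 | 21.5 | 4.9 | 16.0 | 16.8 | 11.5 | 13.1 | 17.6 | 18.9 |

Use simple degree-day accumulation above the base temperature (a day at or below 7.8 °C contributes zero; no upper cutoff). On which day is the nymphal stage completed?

Daily DD above 7.8 °C: 6.8, 13.4, 13.7, 0.0, 8.2, 9.0, 3.7, 5.3, 9.8, 11.1.
Cumulative: 6.8, 20.2, 33.9, 33.9, 42.1, 51.1, 54.8, 60.1, 69.9, 81.0.
The total first reaches 50 DD on day 6.

day 6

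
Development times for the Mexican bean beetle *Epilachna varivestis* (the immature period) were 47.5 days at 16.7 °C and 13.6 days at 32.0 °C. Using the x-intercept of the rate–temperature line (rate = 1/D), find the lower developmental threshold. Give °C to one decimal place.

Equal thermal constants: D₁(T₁ − T_b) = D₂(T₂ − T_b).
47.5·(16.7 − T_b) = 13.6·(32.0 − T_b)
T_b = (47.5·16.7 − 13.6·32.0) / (47.5 − 13.6) = 358.05 / 33.9 = 10.562 °C ≈ 10.6 °C.

10.6 °C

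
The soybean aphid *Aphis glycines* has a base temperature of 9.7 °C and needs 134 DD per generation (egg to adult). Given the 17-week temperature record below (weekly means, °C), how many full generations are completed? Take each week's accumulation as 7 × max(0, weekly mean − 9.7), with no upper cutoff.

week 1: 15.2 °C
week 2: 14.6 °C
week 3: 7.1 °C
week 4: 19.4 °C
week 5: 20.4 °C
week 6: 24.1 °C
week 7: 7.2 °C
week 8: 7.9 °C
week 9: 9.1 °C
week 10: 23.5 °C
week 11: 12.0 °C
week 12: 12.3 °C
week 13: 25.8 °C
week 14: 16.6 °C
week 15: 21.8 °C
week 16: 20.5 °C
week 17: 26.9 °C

Weekly DD (7 × max(0, T̄ − 9.7)): 38.5, 34.3, 0.0, 67.9, 74.9, 100.8, 0.0, 0.0, 0.0, 96.6, 16.1, 18.2, 112.7, 48.3, 84.7, 75.6, 120.4.
Season total = 889.0 DD.
Complete generations = ⌊889.0 / 134⌋ = 6.

6 generations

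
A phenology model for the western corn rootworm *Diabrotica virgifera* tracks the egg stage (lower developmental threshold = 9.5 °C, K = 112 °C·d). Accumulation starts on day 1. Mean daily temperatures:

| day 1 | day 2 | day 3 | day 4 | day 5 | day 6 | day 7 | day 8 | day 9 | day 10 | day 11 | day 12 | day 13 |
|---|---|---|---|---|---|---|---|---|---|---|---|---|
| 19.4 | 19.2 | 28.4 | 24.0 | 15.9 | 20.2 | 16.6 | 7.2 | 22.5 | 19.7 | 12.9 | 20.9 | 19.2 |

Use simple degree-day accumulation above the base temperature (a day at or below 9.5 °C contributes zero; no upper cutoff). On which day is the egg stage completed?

Daily DD above 9.5 °C: 9.9, 9.7, 18.9, 14.5, 6.4, 10.7, 7.1, 0.0, 13.0, 10.2, 3.4, 11.4, 9.7.
Cumulative: 9.9, 19.6, 38.5, 53.0, 59.4, 70.1, 77.2, 77.2, 90.2, 100.4, 103.8, 115.2, 124.9.
The total first reaches 112 DD on day 12.

day 12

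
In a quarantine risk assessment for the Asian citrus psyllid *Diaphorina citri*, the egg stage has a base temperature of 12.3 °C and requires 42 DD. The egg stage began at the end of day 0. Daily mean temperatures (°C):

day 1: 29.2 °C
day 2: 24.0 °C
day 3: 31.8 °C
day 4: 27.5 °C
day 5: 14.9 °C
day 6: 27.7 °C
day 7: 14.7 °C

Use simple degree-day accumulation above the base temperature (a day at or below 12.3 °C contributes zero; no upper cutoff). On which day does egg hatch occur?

day 3

Daily DD above 12.3 °C: 16.9, 11.7, 19.5, 15.2, 2.6, 15.4, 2.4.
Cumulative: 16.9, 28.6, 48.1, 63.3, 65.9, 81.3, 83.7.
The total first reaches 42 DD on day 3.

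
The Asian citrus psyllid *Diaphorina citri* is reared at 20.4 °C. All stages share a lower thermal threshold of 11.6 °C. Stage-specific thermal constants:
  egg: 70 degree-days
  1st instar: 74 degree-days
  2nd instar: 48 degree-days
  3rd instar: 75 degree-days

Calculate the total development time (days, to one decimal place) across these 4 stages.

Daily accumulation at 20.4 °C = 20.4 − 11.6 = 8.8 DD/day.
Total K = 70 + 74 + 48 + 75 = 267 DD.
Total duration = 267 / 8.8 = 30.341 ≈ 30.3 days.

30.3 days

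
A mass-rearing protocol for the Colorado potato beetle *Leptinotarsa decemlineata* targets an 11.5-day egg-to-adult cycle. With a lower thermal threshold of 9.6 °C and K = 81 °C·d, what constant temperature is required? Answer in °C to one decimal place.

16.6 °C

Required daily accumulation = 81 / 11.5 = 7.043 DD/day.
T = T_base + 7.043 = 9.6 + 7.043 = 16.643 ≈ 16.6 °C.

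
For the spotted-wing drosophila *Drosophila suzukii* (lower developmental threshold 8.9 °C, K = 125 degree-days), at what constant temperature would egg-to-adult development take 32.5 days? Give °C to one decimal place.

12.7 °C

Required daily accumulation = 125 / 32.5 = 3.846 DD/day.
T = T_base + 3.846 = 8.9 + 3.846 = 12.746 ≈ 12.7 °C.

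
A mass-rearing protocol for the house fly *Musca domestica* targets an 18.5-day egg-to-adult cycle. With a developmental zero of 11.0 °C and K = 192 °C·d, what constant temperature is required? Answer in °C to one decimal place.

Required daily accumulation = 192 / 18.5 = 10.378 DD/day.
T = T_base + 10.378 = 11.0 + 10.378 = 21.378 ≈ 21.4 °C.

21.4 °C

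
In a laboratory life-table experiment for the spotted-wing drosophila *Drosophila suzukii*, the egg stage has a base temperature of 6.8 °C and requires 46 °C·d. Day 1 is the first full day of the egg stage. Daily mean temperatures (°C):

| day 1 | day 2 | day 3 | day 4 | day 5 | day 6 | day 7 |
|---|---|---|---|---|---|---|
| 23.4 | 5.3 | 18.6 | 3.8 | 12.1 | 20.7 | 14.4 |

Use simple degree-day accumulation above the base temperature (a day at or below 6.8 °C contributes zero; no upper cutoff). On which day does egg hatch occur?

Daily DD above 6.8 °C: 16.6, 0.0, 11.8, 0.0, 5.3, 13.9, 7.6.
Cumulative: 16.6, 16.6, 28.4, 28.4, 33.7, 47.6, 55.2.
The total first reaches 46 DD on day 6.

day 6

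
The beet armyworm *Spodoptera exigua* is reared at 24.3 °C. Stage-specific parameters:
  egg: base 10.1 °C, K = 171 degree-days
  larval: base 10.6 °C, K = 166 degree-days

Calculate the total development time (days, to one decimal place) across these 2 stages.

24.2 days

egg: 171 / (24.3 − 10.1) = 171 / 14.2 = 12.042 d.
larval: 166 / (24.3 − 10.6) = 166 / 13.7 = 12.117 d.
Sum = 24.159 ≈ 24.2 days.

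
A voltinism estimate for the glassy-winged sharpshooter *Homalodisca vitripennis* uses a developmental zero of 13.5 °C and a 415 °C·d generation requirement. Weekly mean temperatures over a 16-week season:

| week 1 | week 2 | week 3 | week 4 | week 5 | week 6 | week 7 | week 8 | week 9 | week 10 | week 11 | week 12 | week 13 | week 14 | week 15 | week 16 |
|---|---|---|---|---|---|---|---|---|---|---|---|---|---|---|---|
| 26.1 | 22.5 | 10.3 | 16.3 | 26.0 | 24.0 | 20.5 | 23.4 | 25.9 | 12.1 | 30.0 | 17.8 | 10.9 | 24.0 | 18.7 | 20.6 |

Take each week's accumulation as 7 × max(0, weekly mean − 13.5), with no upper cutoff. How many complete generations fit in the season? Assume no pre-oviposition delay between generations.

Weekly DD (7 × max(0, T̄ − 13.5)): 88.2, 63.0, 0.0, 19.6, 87.5, 73.5, 49.0, 69.3, 86.8, 0.0, 115.5, 30.1, 0.0, 73.5, 36.4, 49.7.
Season total = 842.1 DD.
Complete generations = ⌊842.1 / 415⌋ = 2.

2 generations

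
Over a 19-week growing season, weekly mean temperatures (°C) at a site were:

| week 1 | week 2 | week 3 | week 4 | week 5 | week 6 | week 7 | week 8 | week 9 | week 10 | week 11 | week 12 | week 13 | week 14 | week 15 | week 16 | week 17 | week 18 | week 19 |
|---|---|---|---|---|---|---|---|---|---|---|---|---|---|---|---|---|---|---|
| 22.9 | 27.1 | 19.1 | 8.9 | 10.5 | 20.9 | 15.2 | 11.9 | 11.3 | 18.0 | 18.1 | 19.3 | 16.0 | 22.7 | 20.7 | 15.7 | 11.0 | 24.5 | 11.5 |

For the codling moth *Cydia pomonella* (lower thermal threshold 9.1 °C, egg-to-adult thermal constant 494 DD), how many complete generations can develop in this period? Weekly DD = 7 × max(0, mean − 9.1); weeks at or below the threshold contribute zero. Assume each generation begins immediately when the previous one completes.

2 generations

Weekly DD (7 × max(0, T̄ − 9.1)): 96.6, 126.0, 70.0, 0.0, 9.8, 82.6, 42.7, 19.6, 15.4, 62.3, 63.0, 71.4, 48.3, 95.2, 81.2, 46.2, 13.3, 107.8, 16.8.
Season total = 1068.2 DD.
Complete generations = ⌊1068.2 / 494⌋ = 2.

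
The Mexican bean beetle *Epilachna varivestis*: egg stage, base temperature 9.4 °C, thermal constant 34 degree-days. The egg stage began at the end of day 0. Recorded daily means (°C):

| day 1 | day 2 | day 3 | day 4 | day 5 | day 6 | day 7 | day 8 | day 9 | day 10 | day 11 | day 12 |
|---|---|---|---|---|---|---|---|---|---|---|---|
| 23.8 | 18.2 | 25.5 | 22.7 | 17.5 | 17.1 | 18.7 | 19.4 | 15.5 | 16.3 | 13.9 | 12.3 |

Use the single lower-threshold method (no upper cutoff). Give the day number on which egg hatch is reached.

day 3

Daily DD above 9.4 °C: 14.4, 8.8, 16.1, 13.3, 8.1, 7.7, 9.3, 10.0, 6.1, 6.9, 4.5, 2.9.
Cumulative: 14.4, 23.2, 39.3, 52.6, 60.7, 68.4, 77.7, 87.7, 93.8, 100.7, 105.2, 108.1.
The total first reaches 34 DD on day 3.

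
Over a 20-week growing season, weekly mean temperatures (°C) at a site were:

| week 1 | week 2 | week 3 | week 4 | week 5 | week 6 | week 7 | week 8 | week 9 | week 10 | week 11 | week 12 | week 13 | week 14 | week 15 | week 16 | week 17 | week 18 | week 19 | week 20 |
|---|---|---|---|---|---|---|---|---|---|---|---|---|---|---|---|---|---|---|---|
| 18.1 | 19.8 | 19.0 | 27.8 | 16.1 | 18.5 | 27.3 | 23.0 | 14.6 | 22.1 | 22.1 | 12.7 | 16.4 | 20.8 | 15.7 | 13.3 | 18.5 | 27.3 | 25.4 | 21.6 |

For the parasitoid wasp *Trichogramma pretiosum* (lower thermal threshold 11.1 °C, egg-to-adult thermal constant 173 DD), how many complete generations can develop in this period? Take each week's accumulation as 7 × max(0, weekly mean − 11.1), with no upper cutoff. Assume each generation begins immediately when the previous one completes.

Weekly DD (7 × max(0, T̄ − 11.1)): 49.0, 60.9, 55.3, 116.9, 35.0, 51.8, 113.4, 83.3, 24.5, 77.0, 77.0, 11.2, 37.1, 67.9, 32.2, 15.4, 51.8, 113.4, 100.1, 73.5.
Season total = 1246.7 DD.
Complete generations = ⌊1246.7 / 173⌋ = 7.

7 generations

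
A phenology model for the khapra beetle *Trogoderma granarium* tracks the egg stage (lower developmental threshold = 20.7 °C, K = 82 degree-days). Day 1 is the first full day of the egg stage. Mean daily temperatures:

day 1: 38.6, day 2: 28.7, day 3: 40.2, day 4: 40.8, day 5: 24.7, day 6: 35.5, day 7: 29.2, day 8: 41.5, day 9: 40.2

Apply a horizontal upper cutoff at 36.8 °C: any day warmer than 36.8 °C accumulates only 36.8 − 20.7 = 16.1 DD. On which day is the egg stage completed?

day 7

Daily DD above 20.7 °C (capped at 16.1): 16.1, 8.0, 16.1, 16.1, 4.0, 14.8, 8.5, 16.1, 16.1.
Cumulative: 16.1, 24.1, 40.2, 56.3, 60.3, 75.1, 83.6, 99.7, 115.8.
The total first reaches 82 DD on day 7.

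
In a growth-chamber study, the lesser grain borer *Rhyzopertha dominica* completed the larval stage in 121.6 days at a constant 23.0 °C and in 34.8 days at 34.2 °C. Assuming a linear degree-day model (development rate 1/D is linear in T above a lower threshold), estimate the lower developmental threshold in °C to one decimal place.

18.5 °C

Under the model K = D·(T − T_b), so D₁·(T₁ − T_b) = D₂·(T₂ − T_b).
121.6·(23.0 − T_b) = 34.8·(34.2 − T_b)
T_b = (121.6·23.0 − 34.8·34.2) / (121.6 − 34.8) = 1606.64 / 86.8 = 18.510 °C ≈ 18.5 °C.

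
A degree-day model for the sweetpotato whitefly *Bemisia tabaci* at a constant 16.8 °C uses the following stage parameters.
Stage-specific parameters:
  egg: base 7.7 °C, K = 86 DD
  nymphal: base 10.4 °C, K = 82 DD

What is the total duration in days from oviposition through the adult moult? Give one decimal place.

egg: 86 / (16.8 − 7.7) = 86 / 9.1 = 9.451 d.
nymphal: 82 / (16.8 − 10.4) = 82 / 6.4 = 12.812 d.
Sum = 22.263 ≈ 22.3 days.

22.3 days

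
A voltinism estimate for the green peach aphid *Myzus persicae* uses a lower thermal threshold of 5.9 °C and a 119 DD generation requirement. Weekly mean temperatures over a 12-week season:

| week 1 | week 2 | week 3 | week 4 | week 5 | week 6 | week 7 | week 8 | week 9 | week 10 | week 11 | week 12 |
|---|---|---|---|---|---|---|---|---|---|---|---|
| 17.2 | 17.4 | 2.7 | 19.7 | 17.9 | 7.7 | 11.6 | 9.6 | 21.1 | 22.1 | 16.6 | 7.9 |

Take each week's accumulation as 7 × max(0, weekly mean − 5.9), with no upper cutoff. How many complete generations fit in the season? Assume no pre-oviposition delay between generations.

Weekly DD (7 × max(0, T̄ − 5.9)): 79.1, 80.5, 0.0, 96.6, 84.0, 12.6, 39.9, 25.9, 106.4, 113.4, 74.9, 14.0.
Season total = 727.3 DD.
Complete generations = ⌊727.3 / 119⌋ = 6.

6 generations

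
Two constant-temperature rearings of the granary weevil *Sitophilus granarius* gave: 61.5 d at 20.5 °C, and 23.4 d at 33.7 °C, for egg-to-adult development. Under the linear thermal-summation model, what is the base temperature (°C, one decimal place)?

12.4 °C

Equal thermal constants: D₁(T₁ − T_b) = D₂(T₂ − T_b).
61.5·(20.5 − T_b) = 23.4·(33.7 − T_b)
T_b = (61.5·20.5 − 23.4·33.7) / (61.5 − 23.4) = 472.17 / 38.1 = 12.393 °C ≈ 12.4 °C.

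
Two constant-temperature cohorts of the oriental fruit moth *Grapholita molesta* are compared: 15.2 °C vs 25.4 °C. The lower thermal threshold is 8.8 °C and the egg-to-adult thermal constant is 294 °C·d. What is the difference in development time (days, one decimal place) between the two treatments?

28.2 days

At 15.2 °C: 294 / (15.2 − 8.8) = 294 / 6.4 = 45.938 d.
At 25.4 °C: 294 / (25.4 − 8.8) = 294 / 16.6 = 17.711 d.
Difference = |45.938 − 17.711| = 28.227 ≈ 28.2 days.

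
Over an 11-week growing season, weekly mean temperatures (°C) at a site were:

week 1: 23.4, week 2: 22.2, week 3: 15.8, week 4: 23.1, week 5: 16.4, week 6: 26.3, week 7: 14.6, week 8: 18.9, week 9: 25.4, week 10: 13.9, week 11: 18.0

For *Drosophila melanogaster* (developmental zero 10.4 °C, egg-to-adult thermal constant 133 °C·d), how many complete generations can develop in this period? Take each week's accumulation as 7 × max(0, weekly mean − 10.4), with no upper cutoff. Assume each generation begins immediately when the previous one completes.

Weekly DD (7 × max(0, T̄ − 10.4)): 91.0, 82.6, 37.8, 88.9, 42.0, 111.3, 29.4, 59.5, 105.0, 24.5, 53.2.
Season total = 725.2 DD.
Complete generations = ⌊725.2 / 133⌋ = 5.

5 generations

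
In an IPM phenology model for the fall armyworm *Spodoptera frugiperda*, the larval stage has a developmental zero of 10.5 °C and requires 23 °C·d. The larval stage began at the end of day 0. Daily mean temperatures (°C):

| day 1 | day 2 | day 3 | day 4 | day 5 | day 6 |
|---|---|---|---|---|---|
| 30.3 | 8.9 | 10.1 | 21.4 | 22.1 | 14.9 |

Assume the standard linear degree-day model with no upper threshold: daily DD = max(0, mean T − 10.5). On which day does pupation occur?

day 4

Daily DD above 10.5 °C: 19.8, 0.0, 0.0, 10.9, 11.6, 4.4.
Cumulative: 19.8, 19.8, 19.8, 30.7, 42.3, 46.7.
The total first reaches 23 DD on day 4.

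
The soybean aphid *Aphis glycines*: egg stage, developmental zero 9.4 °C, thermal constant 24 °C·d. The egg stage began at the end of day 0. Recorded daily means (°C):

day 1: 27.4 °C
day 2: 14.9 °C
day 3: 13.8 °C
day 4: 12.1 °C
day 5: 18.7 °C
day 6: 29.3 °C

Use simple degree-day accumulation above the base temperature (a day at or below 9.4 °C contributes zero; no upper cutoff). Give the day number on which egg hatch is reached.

Daily DD above 9.4 °C: 18.0, 5.5, 4.4, 2.7, 9.3, 19.9.
Cumulative: 18.0, 23.5, 27.9, 30.6, 39.9, 59.8.
The total first reaches 24 DD on day 3.

day 3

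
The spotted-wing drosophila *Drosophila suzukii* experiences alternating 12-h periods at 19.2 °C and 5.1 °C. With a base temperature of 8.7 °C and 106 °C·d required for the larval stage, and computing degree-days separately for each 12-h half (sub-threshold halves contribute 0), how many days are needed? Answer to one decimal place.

20.2 days

Day half: max(0, 19.2 − 8.7) × 0.5 = 10.5 × 0.5 = 5.25 DD.
Night half: max(0, 5.1 − 8.7) × 0.5 = 0.0 × 0.5 = 0.00 DD.
Per 24 h: 5.25 DD/day.
Duration = 106 / 5.25 = 20.190 ≈ 20.2 days.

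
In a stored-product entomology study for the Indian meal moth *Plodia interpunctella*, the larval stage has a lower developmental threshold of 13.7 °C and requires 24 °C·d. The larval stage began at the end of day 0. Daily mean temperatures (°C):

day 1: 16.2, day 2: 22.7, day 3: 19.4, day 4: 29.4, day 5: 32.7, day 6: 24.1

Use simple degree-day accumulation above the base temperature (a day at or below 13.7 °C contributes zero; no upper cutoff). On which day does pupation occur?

Daily DD above 13.7 °C: 2.5, 9.0, 5.7, 15.7, 19.0, 10.4.
Cumulative: 2.5, 11.5, 17.2, 32.9, 51.9, 62.3.
The total first reaches 24 DD on day 4.

day 4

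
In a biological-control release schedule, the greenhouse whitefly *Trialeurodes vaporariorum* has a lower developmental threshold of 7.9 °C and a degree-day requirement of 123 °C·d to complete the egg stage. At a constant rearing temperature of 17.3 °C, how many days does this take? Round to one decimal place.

Daily accumulation = 17.3 − 7.9 = 9.4 DD/day.
Duration = 123 / 9.4 = 13.085 ≈ 13.1 days.

13.1 days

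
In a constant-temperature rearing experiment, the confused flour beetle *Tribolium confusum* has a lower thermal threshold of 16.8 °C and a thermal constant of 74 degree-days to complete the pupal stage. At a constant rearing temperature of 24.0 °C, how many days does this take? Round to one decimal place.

10.3 days

Daily accumulation = 24.0 − 16.8 = 7.2 DD/day.
Duration = 74 / 7.2 = 10.278 ≈ 10.3 days.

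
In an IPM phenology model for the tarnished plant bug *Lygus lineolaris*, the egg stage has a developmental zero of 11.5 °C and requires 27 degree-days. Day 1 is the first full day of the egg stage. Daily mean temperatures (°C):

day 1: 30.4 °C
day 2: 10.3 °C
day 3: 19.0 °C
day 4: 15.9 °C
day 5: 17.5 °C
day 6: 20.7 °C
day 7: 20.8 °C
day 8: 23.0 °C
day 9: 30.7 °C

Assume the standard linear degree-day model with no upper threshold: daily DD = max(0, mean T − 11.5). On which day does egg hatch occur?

day 4

Daily DD above 11.5 °C: 18.9, 0.0, 7.5, 4.4, 6.0, 9.2, 9.3, 11.5, 19.2.
Cumulative: 18.9, 18.9, 26.4, 30.8, 36.8, 46.0, 55.3, 66.8, 86.0.
The total first reaches 27 DD on day 4.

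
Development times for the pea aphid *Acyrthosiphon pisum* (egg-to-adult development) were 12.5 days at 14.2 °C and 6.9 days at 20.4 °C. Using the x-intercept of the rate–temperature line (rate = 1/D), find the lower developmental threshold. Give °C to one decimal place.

Equal thermal constants: D₁(T₁ − T_b) = D₂(T₂ − T_b).
12.5·(14.2 − T_b) = 6.9·(20.4 − T_b)
T_b = (12.5·14.2 − 6.9·20.4) / (12.5 − 6.9) = 36.74 / 5.6 = 6.561 °C ≈ 6.6 °C.

6.6 °C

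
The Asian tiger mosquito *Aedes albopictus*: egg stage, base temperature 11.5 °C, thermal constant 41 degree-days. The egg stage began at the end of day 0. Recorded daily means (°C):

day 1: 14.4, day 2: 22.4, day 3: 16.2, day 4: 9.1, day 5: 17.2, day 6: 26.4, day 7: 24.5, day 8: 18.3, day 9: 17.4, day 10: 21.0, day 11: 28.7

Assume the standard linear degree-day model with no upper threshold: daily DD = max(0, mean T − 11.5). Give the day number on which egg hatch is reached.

day 7

Daily DD above 11.5 °C: 2.9, 10.9, 4.7, 0.0, 5.7, 14.9, 13.0, 6.8, 5.9, 9.5, 17.2.
Cumulative: 2.9, 13.8, 18.5, 18.5, 24.2, 39.1, 52.1, 58.9, 64.8, 74.3, 91.5.
The total first reaches 41 DD on day 7.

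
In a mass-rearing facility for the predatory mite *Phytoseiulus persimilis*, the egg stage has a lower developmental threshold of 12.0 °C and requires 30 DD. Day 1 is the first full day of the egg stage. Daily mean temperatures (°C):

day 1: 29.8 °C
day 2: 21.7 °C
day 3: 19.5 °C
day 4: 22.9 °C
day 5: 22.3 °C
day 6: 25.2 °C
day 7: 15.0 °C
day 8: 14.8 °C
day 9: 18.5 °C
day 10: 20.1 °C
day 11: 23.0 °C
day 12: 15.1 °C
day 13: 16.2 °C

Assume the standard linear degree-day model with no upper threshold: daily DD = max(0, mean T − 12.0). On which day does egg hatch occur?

day 3

Daily DD above 12.0 °C: 17.8, 9.7, 7.5, 10.9, 10.3, 13.2, 3.0, 2.8, 6.5, 8.1, 11.0, 3.1, 4.2.
Cumulative: 17.8, 27.5, 35.0, 45.9, 56.2, 69.4, 72.4, 75.2, 81.7, 89.8, 100.8, 103.9, 108.1.
The total first reaches 30 DD on day 3.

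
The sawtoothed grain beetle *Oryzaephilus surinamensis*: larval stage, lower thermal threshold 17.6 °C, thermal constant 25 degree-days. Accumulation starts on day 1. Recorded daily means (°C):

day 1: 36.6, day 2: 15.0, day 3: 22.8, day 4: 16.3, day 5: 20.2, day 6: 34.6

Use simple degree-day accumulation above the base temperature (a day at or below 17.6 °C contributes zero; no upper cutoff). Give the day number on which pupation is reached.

day 5

Daily DD above 17.6 °C: 19.0, 0.0, 5.2, 0.0, 2.6, 17.0.
Cumulative: 19.0, 19.0, 24.2, 24.2, 26.8, 43.8.
The total first reaches 25 DD on day 5.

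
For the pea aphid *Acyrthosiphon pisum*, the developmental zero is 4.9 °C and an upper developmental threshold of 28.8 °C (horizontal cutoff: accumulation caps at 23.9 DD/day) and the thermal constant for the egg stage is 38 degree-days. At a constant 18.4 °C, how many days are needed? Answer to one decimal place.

Daily accumulation = 18.4 − 4.9 = 13.5 DD/day.
Duration = 38 / 13.5 = 2.815 ≈ 2.8 days.

2.8 days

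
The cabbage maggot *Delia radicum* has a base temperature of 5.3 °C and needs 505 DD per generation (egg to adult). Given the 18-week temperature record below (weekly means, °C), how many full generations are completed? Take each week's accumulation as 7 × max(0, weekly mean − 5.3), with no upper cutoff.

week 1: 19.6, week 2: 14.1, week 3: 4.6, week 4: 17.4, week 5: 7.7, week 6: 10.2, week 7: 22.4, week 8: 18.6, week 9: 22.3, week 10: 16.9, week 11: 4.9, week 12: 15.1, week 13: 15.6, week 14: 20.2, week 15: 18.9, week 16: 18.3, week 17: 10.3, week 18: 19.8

Weekly DD (7 × max(0, T̄ − 5.3)): 100.1, 61.6, 0.0, 84.7, 16.8, 34.3, 119.7, 93.1, 119.0, 81.2, 0.0, 68.6, 72.1, 104.3, 95.2, 91.0, 35.0, 101.5.
Season total = 1278.2 DD.
Complete generations = ⌊1278.2 / 505⌋ = 2.

2 generations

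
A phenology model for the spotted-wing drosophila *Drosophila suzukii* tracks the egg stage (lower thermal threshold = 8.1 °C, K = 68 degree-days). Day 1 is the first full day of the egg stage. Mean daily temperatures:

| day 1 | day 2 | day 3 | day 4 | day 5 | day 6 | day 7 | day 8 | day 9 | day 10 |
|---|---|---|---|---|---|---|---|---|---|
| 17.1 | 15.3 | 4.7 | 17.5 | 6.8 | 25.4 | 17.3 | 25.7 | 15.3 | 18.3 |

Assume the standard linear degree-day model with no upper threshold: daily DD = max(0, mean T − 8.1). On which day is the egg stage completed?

Daily DD above 8.1 °C: 9.0, 7.2, 0.0, 9.4, 0.0, 17.3, 9.2, 17.6, 7.2, 10.2.
Cumulative: 9.0, 16.2, 16.2, 25.6, 25.6, 42.9, 52.1, 69.7, 76.9, 87.1.
The total first reaches 68 DD on day 8.

day 8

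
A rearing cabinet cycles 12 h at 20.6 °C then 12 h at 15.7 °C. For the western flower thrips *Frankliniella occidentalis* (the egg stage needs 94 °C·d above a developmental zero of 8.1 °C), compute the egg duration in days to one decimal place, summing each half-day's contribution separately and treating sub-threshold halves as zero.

9.4 days

Day half: max(0, 20.6 − 8.1) × 0.5 = 12.5 × 0.5 = 6.25 DD.
Night half: max(0, 15.7 − 8.1) × 0.5 = 7.6 × 0.5 = 3.80 DD.
Per 24 h: 10.05 DD/day.
Duration = 94 / 10.05 = 9.353 ≈ 9.4 days.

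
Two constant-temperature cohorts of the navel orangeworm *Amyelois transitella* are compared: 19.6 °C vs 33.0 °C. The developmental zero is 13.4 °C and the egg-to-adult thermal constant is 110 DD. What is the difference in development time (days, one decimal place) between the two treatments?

12.1 days

At 19.6 °C: 110 / (19.6 − 13.4) = 110 / 6.2 = 17.742 d.
At 33.0 °C: 110 / (33.0 − 13.4) = 110 / 19.6 = 5.612 d.
Difference = |17.742 − 5.612| = 12.130 ≈ 12.1 days.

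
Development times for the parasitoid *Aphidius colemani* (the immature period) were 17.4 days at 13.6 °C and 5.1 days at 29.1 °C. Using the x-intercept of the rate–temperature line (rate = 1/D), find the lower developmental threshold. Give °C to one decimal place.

7.2 °C

Under the model K = D·(T − T_b), so D₁·(T₁ − T_b) = D₂·(T₂ − T_b).
17.4·(13.6 − T_b) = 5.1·(29.1 − T_b)
T_b = (17.4·13.6 − 5.1·29.1) / (17.4 − 5.1) = 88.23 / 12.3 = 7.173 °C ≈ 7.2 °C.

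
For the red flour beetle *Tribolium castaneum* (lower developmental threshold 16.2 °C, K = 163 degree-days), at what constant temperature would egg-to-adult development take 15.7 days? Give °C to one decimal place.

26.6 °C

Required daily accumulation = 163 / 15.7 = 10.382 DD/day.
T = T_base + 10.382 = 16.2 + 10.382 = 26.582 ≈ 26.6 °C.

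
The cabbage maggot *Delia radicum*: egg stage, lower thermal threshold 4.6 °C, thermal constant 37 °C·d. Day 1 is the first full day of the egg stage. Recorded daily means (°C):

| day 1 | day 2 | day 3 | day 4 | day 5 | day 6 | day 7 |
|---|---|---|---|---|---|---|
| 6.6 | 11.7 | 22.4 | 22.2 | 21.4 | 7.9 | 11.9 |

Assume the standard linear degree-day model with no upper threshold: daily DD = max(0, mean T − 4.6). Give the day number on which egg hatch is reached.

Daily DD above 4.6 °C: 2.0, 7.1, 17.8, 17.6, 16.8, 3.3, 7.3.
Cumulative: 2.0, 9.1, 26.9, 44.5, 61.3, 64.6, 71.9.
The total first reaches 37 DD on day 4.

day 4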